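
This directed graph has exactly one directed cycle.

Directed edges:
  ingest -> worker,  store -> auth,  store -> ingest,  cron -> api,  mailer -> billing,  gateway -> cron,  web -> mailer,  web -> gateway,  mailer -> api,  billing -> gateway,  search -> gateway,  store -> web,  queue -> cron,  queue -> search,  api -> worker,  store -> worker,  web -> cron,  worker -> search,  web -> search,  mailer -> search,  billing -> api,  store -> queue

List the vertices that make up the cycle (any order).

DFS with gray/black marking from cron:
cron gray
  api gray
    worker gray
      search gray
        gateway gray
          gateway→cron: cron is gray → back edge
Back edge closes the cycle cron → api → worker → search → gateway → cron; its vertices are {api, cron, search, worker, gateway}.

api, cron, search, worker, gateway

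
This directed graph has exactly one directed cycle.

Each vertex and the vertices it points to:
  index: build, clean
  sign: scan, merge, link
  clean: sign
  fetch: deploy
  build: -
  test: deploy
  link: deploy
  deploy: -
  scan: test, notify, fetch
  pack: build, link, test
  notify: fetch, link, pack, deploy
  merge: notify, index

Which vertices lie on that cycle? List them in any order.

sign, clean, index, merge

DFS with gray/black marking from clean:
clean gray
  sign gray
    scan gray
      test gray
        deploy gray
        deploy black
      test black
      notify gray
        fetch gray
          fetch→deploy: deploy black — skip
        fetch black
        link gray
          link→deploy: deploy black — skip
        link black
        pack gray
          build gray
          build black
          pack→link: link black — skip
          pack→test: test black — skip
        pack black
        notify→deploy: deploy black — skip
      notify black
      scan→fetch: fetch black — skip
    scan black
    merge gray
      merge→notify: notify black — skip
      index gray
        index→build: build black — skip
        index→clean: clean is gray → back edge
Back edge closes the cycle clean → sign → merge → index → clean; its vertices are {sign, clean, index, merge}.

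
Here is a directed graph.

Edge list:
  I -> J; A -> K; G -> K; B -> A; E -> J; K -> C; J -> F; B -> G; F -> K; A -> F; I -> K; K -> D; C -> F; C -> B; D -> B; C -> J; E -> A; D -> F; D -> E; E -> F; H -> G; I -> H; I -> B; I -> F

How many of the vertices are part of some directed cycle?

9

A vertex is on a directed cycle iff it belongs to a strongly connected component of size ≥ 2 (or has a self-loop).
The vertices on cycles are {A, B, C, D, E, F, G, J, K} — 9 in total.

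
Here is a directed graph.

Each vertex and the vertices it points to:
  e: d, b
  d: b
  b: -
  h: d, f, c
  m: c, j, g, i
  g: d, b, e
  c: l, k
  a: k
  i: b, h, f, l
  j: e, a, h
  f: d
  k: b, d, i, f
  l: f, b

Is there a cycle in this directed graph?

Yes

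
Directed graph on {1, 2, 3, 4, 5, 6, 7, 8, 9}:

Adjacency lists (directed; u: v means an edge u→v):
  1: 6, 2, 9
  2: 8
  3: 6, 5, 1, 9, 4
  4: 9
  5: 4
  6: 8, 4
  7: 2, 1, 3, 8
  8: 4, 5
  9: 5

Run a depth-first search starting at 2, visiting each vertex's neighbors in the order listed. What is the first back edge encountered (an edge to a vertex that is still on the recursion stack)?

DFS from 2 (visiting each vertex's neighbors in the order listed); mark gray on enter, black on exit:
2 gray
  8 gray
    4 gray
      9 gray
        5 gray
          5→4: 4 is gray → back edge
First back edge: 5 → 4.

5→4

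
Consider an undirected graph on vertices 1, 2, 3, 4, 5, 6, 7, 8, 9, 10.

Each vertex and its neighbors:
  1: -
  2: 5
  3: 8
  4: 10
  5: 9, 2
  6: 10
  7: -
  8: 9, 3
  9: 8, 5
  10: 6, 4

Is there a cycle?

DFS, tracking each vertex's parent; an edge to a visited non-parent vertex closes a cycle.
Start from 3:
visit 3 (parent –)
  visit 8 (parent 3)
    visit 9 (parent 8)
      9–8: parent, skip
      visit 5 (parent 9)
        5–9: parent, skip
        visit 2 (parent 5)
          2–5: parent, skip
    8–3: parent, skip
visit 1 (parent –)
visit 4 (parent –)
  visit 10 (parent 4)
    visit 6 (parent 10)
      6–10: parent, skip
    10–4: parent, skip
visit 7 (parent –)
No non-parent visited neighbor found — the graph is a forest.

No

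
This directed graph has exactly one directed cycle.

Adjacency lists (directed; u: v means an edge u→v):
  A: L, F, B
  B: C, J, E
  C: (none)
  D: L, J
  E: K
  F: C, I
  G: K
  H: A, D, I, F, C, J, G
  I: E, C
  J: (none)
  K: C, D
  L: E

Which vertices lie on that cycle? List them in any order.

D, E, K, L

DFS with gray/black marking from D:
D gray
  L gray
    E gray
      K gray
        C gray
        C black
        K→D: D is gray → back edge
Back edge closes the cycle D → L → E → K → D; its vertices are {D, E, K, L}.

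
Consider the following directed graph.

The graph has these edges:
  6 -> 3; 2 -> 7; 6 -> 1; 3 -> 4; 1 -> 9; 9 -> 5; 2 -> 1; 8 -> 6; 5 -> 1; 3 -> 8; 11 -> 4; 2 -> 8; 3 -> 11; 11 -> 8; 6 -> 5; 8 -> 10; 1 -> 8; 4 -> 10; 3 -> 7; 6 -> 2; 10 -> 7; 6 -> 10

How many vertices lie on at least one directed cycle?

A vertex is on a directed cycle iff it belongs to a strongly connected component of size ≥ 2 (or has a self-loop).
The vertices on cycles are {1, 2, 3, 5, 6, 8, 9, 11} — 8 in total.

8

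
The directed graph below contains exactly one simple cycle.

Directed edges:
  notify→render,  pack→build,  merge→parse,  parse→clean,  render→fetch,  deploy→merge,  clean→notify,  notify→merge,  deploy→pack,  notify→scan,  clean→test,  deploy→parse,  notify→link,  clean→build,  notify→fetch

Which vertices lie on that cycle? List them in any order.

clean, merge, parse, notify

DFS with gray/black marking from merge:
merge gray
  parse gray
    clean gray
      build gray
      build black
      test gray
      test black
      notify gray
        fetch gray
        fetch black
        notify→merge: merge is gray → back edge
Back edge closes the cycle merge → parse → clean → notify → merge; its vertices are {clean, merge, parse, notify}.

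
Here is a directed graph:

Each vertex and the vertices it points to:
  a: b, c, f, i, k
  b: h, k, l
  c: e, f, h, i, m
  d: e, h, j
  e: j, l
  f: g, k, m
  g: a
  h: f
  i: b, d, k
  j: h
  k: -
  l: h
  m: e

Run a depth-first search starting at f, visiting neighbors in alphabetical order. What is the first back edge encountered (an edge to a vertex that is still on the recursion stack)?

DFS from f (visiting neighbors in alphabetical order); mark gray on enter, black on exit:
f gray
  g gray
    a gray
      b gray
        h gray
          h→f: f is gray → back edge
First back edge: h → f.

h->f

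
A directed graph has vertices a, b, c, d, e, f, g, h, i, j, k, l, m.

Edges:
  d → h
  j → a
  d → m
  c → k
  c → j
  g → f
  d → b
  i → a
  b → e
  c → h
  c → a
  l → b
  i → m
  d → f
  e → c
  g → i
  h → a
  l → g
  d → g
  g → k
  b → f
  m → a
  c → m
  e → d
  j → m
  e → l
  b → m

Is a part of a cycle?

a lies on a cycle iff there is a path from a back to itself.
Exploring from a, it never reaches itself; equivalently, its strongly connected component is a singleton.

No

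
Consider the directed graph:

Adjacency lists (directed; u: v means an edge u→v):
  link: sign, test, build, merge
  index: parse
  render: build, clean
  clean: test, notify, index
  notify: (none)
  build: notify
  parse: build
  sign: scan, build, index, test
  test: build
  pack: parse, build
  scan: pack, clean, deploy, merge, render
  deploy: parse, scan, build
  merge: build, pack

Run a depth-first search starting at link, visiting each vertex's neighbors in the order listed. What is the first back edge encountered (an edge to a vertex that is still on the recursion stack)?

DFS from link (visiting each vertex's neighbors in the order listed); mark gray on enter, black on exit:
link gray
  sign gray
    scan gray
      pack gray
        parse gray
          build gray
            notify gray
            notify black
          build black
        parse black
        pack→build: build black — skip
      pack black
      clean gray
        test gray
          test→build: build black — skip
        test black
        clean→notify: notify black — skip
        index gray
          index→parse: parse black — skip
        index black
      clean black
      deploy gray
        deploy→parse: parse black — skip
        deploy→scan: scan is gray → back edge
First back edge: deploy → scan.

deploy→scan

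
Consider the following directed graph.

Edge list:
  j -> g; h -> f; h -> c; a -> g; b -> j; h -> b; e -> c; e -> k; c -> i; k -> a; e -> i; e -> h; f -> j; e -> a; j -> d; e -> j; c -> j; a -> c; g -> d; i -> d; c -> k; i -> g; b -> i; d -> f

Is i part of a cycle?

i lies on a cycle iff there is a path from i back to itself.
Exploring from i, it never reaches itself; equivalently, its strongly connected component is a singleton.

No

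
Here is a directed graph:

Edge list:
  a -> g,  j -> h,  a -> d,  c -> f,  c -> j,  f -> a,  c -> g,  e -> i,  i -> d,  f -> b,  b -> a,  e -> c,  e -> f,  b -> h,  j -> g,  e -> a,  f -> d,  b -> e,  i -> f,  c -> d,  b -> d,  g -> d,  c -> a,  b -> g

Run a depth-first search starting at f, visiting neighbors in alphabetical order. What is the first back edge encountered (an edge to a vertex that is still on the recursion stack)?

c->f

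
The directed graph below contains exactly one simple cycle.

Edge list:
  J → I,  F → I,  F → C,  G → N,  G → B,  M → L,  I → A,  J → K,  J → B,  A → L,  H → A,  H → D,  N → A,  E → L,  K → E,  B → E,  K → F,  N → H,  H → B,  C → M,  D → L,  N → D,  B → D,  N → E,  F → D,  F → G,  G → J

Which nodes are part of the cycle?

DFS with gray/black marking from F:
F gray
  G gray
    B gray
      E gray
        L gray
        L black
      E black
      D gray
        D→L: L black — skip
      D black
    B black
    J gray
      K gray
        K→F: F is gray → back edge
Back edge closes the cycle F → G → J → K → F; its vertices are {F, G, J, K}.

F, G, J, K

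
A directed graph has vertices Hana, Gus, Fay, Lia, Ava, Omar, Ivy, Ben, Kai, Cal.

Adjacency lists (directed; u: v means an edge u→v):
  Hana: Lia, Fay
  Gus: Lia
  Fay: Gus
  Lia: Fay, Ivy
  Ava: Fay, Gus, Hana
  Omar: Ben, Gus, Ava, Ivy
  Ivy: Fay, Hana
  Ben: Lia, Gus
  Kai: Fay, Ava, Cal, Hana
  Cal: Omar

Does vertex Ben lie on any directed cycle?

No

Ben lies on a cycle iff there is a path from Ben back to itself.
Exploring from Ben, it never reaches itself; equivalently, its strongly connected component is a singleton.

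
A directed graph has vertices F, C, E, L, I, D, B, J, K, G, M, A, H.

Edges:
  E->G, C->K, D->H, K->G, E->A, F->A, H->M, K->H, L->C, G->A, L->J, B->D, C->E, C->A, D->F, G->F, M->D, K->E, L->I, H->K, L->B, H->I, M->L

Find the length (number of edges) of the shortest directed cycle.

2

For each vertex v, BFS finds the shortest path from v back to v.
The shortest such closed walk is H → K → H, length 2.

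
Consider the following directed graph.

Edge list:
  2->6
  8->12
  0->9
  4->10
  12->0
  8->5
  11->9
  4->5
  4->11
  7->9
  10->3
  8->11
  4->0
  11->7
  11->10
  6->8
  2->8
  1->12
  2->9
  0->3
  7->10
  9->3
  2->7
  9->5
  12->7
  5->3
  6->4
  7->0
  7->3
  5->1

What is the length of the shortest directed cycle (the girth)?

5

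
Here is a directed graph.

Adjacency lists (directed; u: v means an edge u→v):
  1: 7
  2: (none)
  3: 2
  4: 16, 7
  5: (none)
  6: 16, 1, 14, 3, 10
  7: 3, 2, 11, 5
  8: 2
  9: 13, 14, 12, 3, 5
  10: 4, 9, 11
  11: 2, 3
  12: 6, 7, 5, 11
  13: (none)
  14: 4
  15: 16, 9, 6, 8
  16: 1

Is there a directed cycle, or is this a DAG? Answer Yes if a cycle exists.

DFS with white/gray/black marking, starting from 10:
10 gray
  4 gray
    16 gray
      1 gray
        7 gray
          3 gray
            2 gray
            2 black
          3 black
          7→2: 2 black — skip
          11 gray
            11→2: 2 black — skip
            11→3: 3 black — skip
          11 black
          5 gray
          5 black
        7 black
      1 black
    16 black
    4→7: 7 black — skip
  4 black
  9 gray
    13 gray
    13 black
    14 gray
      14→4: 4 black — skip
    14 black
    12 gray
      6 gray
        6→16: 16 black — skip
        6→1: 1 black — skip
        6→14: 14 black — skip
        6→3: 3 black — skip
        6→10: 10 is gray → back edge
Back edge found, so a cycle exists: 10 → 9 → 12 → 6 → 10.

Yes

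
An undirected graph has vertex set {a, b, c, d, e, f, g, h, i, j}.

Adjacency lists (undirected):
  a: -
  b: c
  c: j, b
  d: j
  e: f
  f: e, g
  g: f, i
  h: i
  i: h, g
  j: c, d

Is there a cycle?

No

DFS, tracking each vertex's parent; an edge to a visited non-parent vertex closes a cycle.
Start from i:
visit i (parent –)
  visit h (parent i)
    h–i: parent, skip
  visit g (parent i)
    visit f (parent g)
      visit e (parent f)
        e–f: parent, skip
      f–g: parent, skip
    g–i: parent, skip
visit a (parent –)
visit b (parent –)
  visit c (parent b)
    visit j (parent c)
      j–c: parent, skip
      visit d (parent j)
        d–j: parent, skip
    c–b: parent, skip
No non-parent visited neighbor found — the graph is a forest.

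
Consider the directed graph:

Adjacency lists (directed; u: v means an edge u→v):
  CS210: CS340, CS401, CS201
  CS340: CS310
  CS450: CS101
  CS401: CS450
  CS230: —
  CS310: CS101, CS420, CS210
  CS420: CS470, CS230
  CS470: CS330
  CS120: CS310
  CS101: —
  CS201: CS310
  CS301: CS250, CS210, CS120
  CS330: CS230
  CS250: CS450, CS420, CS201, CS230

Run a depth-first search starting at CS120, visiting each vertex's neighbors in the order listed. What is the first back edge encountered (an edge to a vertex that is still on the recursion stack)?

DFS from CS120 (visiting each vertex's neighbors in the order listed); mark gray on enter, black on exit:
CS120 gray
  CS310 gray
    CS101 gray
    CS101 black
    CS420 gray
      CS470 gray
        CS330 gray
          CS230 gray
          CS230 black
        CS330 black
      CS470 black
      CS420→CS230: CS230 black — skip
    CS420 black
    CS210 gray
      CS340 gray
        CS340→CS310: CS310 is gray → back edge
First back edge: CS340 → CS310.

CS340→CS310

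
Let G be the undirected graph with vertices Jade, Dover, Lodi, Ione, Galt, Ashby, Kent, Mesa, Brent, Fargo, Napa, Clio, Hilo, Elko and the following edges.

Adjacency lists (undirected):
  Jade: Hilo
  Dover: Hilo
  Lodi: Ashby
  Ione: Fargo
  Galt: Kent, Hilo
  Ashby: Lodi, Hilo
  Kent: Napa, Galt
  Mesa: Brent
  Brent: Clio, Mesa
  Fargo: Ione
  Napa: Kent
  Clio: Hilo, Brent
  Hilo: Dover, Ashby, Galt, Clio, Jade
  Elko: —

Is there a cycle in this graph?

DFS, tracking each vertex's parent; an edge to a visited non-parent vertex closes a cycle.
Start from Ione:
visit Ione (parent –)
  visit Fargo (parent Ione)
    Fargo–Ione: parent, skip
visit Jade (parent –)
  visit Hilo (parent Jade)
    visit Dover (parent Hilo)
      Dover–Hilo: parent, skip
    visit Ashby (parent Hilo)
      visit Lodi (parent Ashby)
        Lodi–Ashby: parent, skip
      Ashby–Hilo: parent, skip
    visit Galt (parent Hilo)
      visit Kent (parent Galt)
        visit Napa (parent Kent)
          Napa–Kent: parent, skip
        Kent–Galt: parent, skip
      Galt–Hilo: parent, skip
    visit Clio (parent Hilo)
      Clio–Hilo: parent, skip
      visit Brent (parent Clio)
        Brent–Clio: parent, skip
        visit Mesa (parent Brent)
          Mesa–Brent: parent, skip
    Hilo–Jade: parent, skip
visit Elko (parent –)
No non-parent visited neighbor found — the graph is a forest.

No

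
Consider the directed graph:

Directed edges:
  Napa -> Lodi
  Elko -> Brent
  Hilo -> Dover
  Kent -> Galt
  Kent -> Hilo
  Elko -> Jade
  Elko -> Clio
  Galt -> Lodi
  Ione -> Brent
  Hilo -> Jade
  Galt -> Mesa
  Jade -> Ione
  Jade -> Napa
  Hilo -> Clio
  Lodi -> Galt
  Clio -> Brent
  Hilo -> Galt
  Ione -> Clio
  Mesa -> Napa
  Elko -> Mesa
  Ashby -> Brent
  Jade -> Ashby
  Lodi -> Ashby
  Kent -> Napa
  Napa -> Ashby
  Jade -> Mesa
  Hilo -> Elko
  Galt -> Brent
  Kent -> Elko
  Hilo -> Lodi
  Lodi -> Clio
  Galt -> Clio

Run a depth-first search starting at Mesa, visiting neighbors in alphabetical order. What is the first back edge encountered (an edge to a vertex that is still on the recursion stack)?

Galt->Lodi

DFS from Mesa (visiting neighbors in alphabetical order); mark gray on enter, black on exit:
Mesa gray
  Napa gray
    Ashby gray
      Brent gray
      Brent black
    Ashby black
    Lodi gray
      Lodi→Ashby: Ashby black — skip
      Clio gray
        Clio→Brent: Brent black — skip
      Clio black
      Galt gray
        Galt→Brent: Brent black — skip
        Galt→Clio: Clio black — skip
        Galt→Lodi: Lodi is gray → back edge
First back edge: Galt → Lodi.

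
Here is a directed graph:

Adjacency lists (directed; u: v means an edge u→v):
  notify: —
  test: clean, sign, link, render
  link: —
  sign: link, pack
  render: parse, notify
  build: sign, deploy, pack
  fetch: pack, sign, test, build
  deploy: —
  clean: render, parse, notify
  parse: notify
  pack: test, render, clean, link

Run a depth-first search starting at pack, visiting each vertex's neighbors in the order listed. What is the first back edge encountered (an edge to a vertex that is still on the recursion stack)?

sign->pack

DFS from pack (visiting each vertex's neighbors in the order listed); mark gray on enter, black on exit:
pack gray
  test gray
    clean gray
      render gray
        parse gray
          notify gray
          notify black
        parse black
        render→notify: notify black — skip
      render black
      clean→parse: parse black — skip
      clean→notify: notify black — skip
    clean black
    sign gray
      link gray
      link black
      sign→pack: pack is gray → back edge
First back edge: sign → pack.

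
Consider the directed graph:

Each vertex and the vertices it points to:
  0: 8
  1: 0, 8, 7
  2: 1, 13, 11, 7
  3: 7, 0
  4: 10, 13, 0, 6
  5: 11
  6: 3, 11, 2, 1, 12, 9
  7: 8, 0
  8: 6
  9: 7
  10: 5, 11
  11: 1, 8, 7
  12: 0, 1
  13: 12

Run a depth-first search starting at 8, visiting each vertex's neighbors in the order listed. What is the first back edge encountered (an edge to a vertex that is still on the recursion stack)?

7->8

DFS from 8 (visiting each vertex's neighbors in the order listed); mark gray on enter, black on exit:
8 gray
  6 gray
    3 gray
      7 gray
        7→8: 8 is gray → back edge
First back edge: 7 → 8.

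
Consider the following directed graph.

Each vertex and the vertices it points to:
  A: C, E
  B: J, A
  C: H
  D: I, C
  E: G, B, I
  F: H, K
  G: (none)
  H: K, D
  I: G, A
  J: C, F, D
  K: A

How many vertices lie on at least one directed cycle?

10

A vertex is on a directed cycle iff it belongs to a strongly connected component of size ≥ 2 (or has a self-loop).
The vertices on cycles are {A, B, C, D, E, F, H, I, J, K} — 10 in total.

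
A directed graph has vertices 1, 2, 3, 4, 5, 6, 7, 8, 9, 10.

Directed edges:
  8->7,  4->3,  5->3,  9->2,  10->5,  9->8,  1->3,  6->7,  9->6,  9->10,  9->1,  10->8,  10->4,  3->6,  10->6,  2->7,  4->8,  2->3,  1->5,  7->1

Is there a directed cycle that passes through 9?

No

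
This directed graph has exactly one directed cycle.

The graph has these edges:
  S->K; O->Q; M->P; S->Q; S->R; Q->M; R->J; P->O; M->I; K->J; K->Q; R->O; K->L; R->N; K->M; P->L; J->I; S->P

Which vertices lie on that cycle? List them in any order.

M, O, P, Q

DFS with gray/black marking from P:
P gray
  L gray
  L black
  O gray
    Q gray
      M gray
        M→P: P is gray → back edge
Back edge closes the cycle P → O → Q → M → P; its vertices are {M, O, P, Q}.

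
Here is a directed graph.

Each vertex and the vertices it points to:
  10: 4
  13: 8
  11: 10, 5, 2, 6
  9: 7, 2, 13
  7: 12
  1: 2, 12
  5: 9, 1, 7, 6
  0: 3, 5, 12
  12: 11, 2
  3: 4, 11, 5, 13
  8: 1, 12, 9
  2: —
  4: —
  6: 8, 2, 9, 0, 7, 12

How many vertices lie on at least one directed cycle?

11

A vertex is on a directed cycle iff it belongs to a strongly connected component of size ≥ 2 (or has a self-loop).
The vertices on cycles are {0, 1, 3, 5, 6, 7, 8, 9, 11, 12, 13} — 11 in total.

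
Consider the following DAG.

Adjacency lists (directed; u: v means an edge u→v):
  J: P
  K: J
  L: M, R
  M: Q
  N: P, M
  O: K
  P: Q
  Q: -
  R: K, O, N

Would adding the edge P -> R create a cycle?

Yes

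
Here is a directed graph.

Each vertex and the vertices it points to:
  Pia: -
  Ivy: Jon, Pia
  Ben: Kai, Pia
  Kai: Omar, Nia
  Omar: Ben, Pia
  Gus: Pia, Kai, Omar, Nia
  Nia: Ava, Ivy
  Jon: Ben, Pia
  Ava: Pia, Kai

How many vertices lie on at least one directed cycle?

7

A vertex is on a directed cycle iff it belongs to a strongly connected component of size ≥ 2 (or has a self-loop).
The vertices on cycles are {Ava, Ben, Ivy, Jon, Kai, Nia, Omar} — 7 in total.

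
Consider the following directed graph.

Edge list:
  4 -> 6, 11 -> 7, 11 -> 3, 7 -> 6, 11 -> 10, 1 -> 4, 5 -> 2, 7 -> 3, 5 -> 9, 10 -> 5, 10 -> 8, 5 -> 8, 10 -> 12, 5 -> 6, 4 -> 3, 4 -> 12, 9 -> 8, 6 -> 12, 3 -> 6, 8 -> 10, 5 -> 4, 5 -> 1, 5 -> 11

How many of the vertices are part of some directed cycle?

5

A vertex is on a directed cycle iff it belongs to a strongly connected component of size ≥ 2 (or has a self-loop).
The vertices on cycles are {5, 8, 9, 10, 11} — 5 in total.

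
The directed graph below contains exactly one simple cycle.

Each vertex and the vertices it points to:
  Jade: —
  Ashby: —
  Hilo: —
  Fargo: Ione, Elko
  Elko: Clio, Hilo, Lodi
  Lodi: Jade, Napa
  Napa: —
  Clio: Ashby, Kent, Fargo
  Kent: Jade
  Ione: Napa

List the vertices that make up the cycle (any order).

DFS with gray/black marking from Fargo:
Fargo gray
  Ione gray
    Napa gray
    Napa black
  Ione black
  Elko gray
    Clio gray
      Ashby gray
      Ashby black
      Kent gray
        Jade gray
        Jade black
      Kent black
      Clio→Fargo: Fargo is gray → back edge
Back edge closes the cycle Fargo → Elko → Clio → Fargo; its vertices are {Clio, Elko, Fargo}.

Clio, Elko, Fargo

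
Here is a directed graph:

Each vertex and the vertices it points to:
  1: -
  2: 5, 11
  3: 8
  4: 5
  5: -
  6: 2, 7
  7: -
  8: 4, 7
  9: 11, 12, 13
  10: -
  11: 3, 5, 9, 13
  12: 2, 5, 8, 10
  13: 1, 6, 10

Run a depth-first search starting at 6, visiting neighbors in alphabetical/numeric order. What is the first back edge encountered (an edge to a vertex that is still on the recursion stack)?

DFS from 6 (visiting neighbors in alphabetical/numeric order); mark gray on enter, black on exit:
6 gray
  2 gray
    5 gray
    5 black
    11 gray
      3 gray
        8 gray
          4 gray
            4→5: 5 black — skip
          4 black
          7 gray
          7 black
        8 black
      3 black
      11→5: 5 black — skip
      9 gray
        9→11: 11 is gray → back edge
First back edge: 9 → 11.

9→11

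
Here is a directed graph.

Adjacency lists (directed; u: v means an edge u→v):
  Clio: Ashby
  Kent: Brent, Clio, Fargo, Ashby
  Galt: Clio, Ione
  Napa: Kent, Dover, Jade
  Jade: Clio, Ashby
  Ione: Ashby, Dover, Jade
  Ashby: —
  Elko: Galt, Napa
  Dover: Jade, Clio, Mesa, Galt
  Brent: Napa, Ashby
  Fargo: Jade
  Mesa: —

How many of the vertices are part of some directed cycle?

6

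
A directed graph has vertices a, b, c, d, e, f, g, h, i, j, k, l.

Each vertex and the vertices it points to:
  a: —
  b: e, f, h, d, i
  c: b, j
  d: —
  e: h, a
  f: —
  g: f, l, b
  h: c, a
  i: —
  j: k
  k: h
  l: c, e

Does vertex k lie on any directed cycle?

k is on a cycle iff k can reach itself via ≥1 edge.
k → h → c → j → k — yes.

Yes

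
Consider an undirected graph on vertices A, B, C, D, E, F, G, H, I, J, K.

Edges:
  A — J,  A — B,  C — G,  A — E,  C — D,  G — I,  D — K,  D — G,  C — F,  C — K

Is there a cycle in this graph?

Yes

DFS, tracking each vertex's parent; an edge to a visited non-parent vertex closes a cycle.
Start from F:
visit F (parent –)
  visit C (parent F)
    visit D (parent C)
      visit G (parent D)
        G–C: C visited and ≠ parent → cycle
Cycle: C – D – G – C.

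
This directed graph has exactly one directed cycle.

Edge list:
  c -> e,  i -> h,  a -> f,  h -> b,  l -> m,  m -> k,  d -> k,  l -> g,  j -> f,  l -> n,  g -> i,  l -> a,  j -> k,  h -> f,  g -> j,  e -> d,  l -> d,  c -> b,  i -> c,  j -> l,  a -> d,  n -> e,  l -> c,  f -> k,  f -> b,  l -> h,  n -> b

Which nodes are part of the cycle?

DFS with gray/black marking from l:
l gray
  c gray
    e gray
      d gray
        k gray
        k black
      d black
    e black
    b gray
    b black
  c black
  g gray
    i gray
      h gray
        f gray
          f→b: b black — skip
          f→k: k black — skip
        f black
        h→b: b black — skip
      h black
      i→c: c black — skip
    i black
    j gray
      j→f: f black — skip
      j→k: k black — skip
      j→l: l is gray → back edge
Back edge closes the cycle l → g → j → l; its vertices are {g, j, l}.

g, j, l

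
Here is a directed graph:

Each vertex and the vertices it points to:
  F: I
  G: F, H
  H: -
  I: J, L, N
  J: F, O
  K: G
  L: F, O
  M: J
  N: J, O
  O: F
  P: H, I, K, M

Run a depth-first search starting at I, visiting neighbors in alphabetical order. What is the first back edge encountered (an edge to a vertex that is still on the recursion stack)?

DFS from I (visiting neighbors in alphabetical order); mark gray on enter, black on exit:
I gray
  J gray
    F gray
      F→I: I is gray → back edge
First back edge: F → I.

F→I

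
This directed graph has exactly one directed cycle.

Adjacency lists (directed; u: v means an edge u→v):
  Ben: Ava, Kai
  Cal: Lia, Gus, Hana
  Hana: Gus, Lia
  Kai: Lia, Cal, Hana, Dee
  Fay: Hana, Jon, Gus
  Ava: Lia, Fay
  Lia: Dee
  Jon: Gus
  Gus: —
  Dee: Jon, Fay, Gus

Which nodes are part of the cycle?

DFS with gray/black marking from Dee:
Dee gray
  Jon gray
    Gus gray
    Gus black
  Jon black
  Fay gray
    Hana gray
      Hana→Gus: Gus black — skip
      Lia gray
        Lia→Dee: Dee is gray → back edge
Back edge closes the cycle Dee → Fay → Hana → Lia → Dee; its vertices are {Dee, Fay, Lia, Hana}.

Dee, Fay, Lia, Hana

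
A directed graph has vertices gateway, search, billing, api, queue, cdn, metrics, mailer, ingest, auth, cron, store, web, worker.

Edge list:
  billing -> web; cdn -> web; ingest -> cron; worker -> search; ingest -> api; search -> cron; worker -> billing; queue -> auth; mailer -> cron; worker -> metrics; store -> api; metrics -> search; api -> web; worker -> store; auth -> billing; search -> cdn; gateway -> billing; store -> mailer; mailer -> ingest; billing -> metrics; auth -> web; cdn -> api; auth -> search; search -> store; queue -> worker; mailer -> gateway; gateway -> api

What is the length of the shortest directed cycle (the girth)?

6

For each vertex v, BFS finds the shortest path from v back to v.
The shortest such closed walk is metrics → search → store → mailer → gateway → billing → metrics, length 6.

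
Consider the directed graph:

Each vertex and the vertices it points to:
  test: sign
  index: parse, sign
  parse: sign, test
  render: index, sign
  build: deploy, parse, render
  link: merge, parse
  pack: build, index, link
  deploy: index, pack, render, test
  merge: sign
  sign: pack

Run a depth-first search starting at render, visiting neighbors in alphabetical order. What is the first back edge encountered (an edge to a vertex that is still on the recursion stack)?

DFS from render (visiting neighbors in alphabetical order); mark gray on enter, black on exit:
render gray
  index gray
    parse gray
      sign gray
        pack gray
          build gray
            deploy gray
              deploy→index: index is gray → back edge
First back edge: deploy → index.

deploy->index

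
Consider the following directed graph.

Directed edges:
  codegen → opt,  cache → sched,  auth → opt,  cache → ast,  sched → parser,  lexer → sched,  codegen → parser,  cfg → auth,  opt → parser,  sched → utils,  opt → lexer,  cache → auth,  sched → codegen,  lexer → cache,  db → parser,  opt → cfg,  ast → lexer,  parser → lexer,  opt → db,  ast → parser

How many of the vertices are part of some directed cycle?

10

A vertex is on a directed cycle iff it belongs to a strongly connected component of size ≥ 2 (or has a self-loop).
The vertices on cycles are {db, ast, cfg, opt, auth, cache, lexer, sched, parser, codegen} — 10 in total.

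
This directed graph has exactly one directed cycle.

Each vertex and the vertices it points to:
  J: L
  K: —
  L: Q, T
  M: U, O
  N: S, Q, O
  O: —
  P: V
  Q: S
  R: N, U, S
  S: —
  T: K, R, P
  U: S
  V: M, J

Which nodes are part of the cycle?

DFS with gray/black marking from V:
V gray
  M gray
    U gray
      S gray
      S black
    U black
    O gray
    O black
  M black
  J gray
    L gray
      Q gray
        Q→S: S black — skip
      Q black
      T gray
        K gray
        K black
        R gray
          N gray
            N→S: S black — skip
            N→Q: Q black — skip
            N→O: O black — skip
          N black
          R→U: U black — skip
          R→S: S black — skip
        R black
        P gray
          P→V: V is gray → back edge
Back edge closes the cycle V → J → L → T → P → V; its vertices are {J, L, P, T, V}.

J, L, P, T, V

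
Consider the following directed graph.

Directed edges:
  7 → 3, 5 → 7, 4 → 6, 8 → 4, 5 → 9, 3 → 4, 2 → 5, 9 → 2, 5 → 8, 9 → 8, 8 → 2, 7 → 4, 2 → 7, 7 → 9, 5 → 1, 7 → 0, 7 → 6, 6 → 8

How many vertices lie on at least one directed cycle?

8

A vertex is on a directed cycle iff it belongs to a strongly connected component of size ≥ 2 (or has a self-loop).
The vertices on cycles are {2, 3, 4, 5, 6, 7, 8, 9} — 8 in total.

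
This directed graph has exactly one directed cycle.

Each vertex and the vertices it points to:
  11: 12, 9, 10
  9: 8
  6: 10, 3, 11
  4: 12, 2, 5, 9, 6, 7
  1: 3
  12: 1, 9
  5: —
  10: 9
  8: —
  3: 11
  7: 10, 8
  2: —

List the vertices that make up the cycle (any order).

1, 3, 11, 12

DFS with gray/black marking from 12:
12 gray
  1 gray
    3 gray
      11 gray
        11→12: 12 is gray → back edge
Back edge closes the cycle 12 → 1 → 3 → 11 → 12; its vertices are {1, 3, 11, 12}.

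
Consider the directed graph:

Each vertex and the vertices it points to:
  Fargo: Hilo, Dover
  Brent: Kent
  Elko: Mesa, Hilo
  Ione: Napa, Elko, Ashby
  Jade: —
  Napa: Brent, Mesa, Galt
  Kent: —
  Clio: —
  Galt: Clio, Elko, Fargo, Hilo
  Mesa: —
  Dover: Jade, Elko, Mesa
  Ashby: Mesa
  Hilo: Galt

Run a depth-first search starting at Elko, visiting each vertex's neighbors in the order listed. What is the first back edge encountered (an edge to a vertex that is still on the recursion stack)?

Galt→Elko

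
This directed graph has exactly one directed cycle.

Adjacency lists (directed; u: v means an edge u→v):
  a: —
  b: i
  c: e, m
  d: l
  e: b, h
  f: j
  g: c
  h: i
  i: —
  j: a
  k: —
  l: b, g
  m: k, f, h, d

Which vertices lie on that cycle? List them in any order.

c, d, g, l, m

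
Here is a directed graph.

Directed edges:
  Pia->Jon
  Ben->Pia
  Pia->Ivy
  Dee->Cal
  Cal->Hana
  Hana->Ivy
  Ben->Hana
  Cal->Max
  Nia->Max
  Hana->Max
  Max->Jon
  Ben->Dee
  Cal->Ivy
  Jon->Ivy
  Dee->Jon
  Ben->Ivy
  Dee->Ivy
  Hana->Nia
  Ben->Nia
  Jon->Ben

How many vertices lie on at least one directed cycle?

8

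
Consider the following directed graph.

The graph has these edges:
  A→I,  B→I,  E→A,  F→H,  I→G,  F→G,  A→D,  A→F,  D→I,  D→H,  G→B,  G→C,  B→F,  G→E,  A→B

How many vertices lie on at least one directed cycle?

7

A vertex is on a directed cycle iff it belongs to a strongly connected component of size ≥ 2 (or has a self-loop).
The vertices on cycles are {A, B, D, E, F, G, I} — 7 in total.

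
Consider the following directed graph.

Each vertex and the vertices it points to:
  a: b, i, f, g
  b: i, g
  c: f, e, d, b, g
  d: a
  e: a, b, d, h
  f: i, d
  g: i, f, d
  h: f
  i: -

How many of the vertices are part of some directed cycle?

5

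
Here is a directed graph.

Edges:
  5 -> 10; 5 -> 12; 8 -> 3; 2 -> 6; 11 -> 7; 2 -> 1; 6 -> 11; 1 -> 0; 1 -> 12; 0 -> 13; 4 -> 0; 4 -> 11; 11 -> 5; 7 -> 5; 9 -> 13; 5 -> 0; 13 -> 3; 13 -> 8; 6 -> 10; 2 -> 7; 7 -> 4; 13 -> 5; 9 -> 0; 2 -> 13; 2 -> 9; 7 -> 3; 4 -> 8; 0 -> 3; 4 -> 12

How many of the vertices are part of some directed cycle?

A vertex is on a directed cycle iff it belongs to a strongly connected component of size ≥ 2 (or has a self-loop).
The vertices on cycles are {0, 4, 5, 7, 11, 13} — 6 in total.

6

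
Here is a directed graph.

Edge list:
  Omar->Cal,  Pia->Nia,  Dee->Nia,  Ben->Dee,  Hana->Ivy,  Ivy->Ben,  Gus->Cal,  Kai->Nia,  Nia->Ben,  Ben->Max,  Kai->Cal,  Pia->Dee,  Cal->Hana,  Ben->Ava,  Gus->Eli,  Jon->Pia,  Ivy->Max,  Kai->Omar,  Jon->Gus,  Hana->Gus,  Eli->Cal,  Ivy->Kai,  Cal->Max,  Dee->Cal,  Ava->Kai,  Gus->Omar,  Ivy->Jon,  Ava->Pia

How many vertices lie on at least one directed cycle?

A vertex is on a directed cycle iff it belongs to a strongly connected component of size ≥ 2 (or has a self-loop).
The vertices on cycles are {Ava, Ben, Cal, Dee, Eli, Gus, Ivy, Jon, Kai, Nia, Pia, Hana, Omar} — 13 in total.

13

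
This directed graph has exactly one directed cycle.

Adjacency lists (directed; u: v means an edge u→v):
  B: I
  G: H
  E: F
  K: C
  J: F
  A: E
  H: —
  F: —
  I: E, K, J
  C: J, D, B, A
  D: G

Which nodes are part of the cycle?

B, C, I, K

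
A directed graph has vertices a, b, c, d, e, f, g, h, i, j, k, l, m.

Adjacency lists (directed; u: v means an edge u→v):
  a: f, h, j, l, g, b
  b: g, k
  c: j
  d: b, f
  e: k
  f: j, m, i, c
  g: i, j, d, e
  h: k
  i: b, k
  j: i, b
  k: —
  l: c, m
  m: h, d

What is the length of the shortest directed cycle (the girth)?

3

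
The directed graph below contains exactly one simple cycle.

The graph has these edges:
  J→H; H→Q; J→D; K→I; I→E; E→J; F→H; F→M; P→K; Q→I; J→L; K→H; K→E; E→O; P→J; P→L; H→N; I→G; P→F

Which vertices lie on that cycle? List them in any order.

E, H, I, J, Q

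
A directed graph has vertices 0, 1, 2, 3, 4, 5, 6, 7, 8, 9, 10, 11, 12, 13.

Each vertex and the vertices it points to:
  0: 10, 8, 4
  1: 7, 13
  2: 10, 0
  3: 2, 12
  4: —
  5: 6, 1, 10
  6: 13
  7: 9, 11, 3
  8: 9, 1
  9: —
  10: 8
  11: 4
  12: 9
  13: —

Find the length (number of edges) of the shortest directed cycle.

6

For each vertex v, BFS finds the shortest path from v back to v.
The shortest such closed walk is 1 → 7 → 3 → 2 → 10 → 8 → 1, length 6.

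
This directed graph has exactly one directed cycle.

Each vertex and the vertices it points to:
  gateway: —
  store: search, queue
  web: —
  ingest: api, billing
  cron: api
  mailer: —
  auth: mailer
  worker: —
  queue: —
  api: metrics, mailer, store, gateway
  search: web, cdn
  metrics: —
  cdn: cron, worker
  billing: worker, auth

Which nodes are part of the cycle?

DFS with gray/black marking from api:
api gray
  metrics gray
  metrics black
  mailer gray
  mailer black
  store gray
    search gray
      web gray
      web black
      cdn gray
        cron gray
          cron→api: api is gray → back edge
Back edge closes the cycle api → store → search → cdn → cron → api; its vertices are {api, cdn, cron, store, search}.

api, cdn, cron, store, search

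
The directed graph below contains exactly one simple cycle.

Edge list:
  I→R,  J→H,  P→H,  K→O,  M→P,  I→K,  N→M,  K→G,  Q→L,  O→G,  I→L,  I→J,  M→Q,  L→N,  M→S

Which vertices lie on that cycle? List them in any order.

DFS with gray/black marking from L:
L gray
  N gray
    M gray
      P gray
        H gray
        H black
      P black
      S gray
      S black
      Q gray
        Q→L: L is gray → back edge
Back edge closes the cycle L → N → M → Q → L; its vertices are {L, M, N, Q}.

L, M, N, Q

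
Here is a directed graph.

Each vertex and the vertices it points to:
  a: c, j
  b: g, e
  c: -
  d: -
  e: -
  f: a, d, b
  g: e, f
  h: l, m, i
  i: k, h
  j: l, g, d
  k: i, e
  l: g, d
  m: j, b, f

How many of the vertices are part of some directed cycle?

A vertex is on a directed cycle iff it belongs to a strongly connected component of size ≥ 2 (or has a self-loop).
The vertices on cycles are {a, b, f, g, h, i, j, k, l} — 9 in total.

9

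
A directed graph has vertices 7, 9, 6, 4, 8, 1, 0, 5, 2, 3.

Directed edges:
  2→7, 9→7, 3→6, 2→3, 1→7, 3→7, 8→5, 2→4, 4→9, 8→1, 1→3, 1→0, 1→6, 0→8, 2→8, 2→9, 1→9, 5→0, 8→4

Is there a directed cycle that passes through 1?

Yes

1 is on a cycle iff 1 can reach itself via ≥1 edge.
1 → 0 → 8 → 1 — yes.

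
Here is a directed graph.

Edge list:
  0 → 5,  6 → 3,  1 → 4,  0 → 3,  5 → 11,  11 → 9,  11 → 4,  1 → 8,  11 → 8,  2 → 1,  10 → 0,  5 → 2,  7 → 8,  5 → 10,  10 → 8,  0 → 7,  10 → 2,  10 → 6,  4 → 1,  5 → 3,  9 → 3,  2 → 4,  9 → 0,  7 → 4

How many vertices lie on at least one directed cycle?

7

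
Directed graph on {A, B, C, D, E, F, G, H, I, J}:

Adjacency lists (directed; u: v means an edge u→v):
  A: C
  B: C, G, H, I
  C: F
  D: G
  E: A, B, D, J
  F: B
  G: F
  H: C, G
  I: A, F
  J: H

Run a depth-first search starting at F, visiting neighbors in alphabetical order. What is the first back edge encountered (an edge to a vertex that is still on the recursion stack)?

C→F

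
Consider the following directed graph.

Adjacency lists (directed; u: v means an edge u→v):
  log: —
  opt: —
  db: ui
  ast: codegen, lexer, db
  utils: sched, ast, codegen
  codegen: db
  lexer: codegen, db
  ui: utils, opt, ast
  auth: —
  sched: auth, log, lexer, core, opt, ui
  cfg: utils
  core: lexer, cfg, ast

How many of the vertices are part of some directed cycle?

9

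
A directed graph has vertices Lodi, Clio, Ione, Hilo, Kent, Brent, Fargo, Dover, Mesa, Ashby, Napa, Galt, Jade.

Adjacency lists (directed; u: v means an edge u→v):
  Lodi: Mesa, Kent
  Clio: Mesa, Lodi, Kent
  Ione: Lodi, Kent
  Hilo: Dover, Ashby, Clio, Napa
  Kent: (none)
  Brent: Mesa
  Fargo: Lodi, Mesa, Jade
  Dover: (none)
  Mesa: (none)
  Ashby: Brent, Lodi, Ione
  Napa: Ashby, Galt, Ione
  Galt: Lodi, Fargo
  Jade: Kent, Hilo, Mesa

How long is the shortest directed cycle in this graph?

For each vertex v, BFS finds the shortest path from v back to v.
The shortest such closed walk is Hilo → Napa → Galt → Fargo → Jade → Hilo, length 5.

5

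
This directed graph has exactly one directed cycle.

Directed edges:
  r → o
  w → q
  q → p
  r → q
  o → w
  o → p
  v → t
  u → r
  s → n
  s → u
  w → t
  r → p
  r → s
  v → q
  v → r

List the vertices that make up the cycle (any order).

r, s, u

DFS with gray/black marking from r:
r gray
  o gray
    p gray
    p black
    w gray
      q gray
        q→p: p black — skip
      q black
      t gray
      t black
    w black
  o black
  r→q: q black — skip
  s gray
    n gray
    n black
    u gray
      u→r: r is gray → back edge
Back edge closes the cycle r → s → u → r; its vertices are {r, s, u}.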